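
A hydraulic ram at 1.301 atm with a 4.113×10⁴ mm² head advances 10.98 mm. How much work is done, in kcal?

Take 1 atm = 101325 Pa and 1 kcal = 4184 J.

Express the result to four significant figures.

1.301 atm → 131824 Pa
4.113×10⁴ mm² → 0.04113 m²
F = P × A = 131824 × 0.04113 = 5421.92 N
10.98 mm → 0.01098 m
W = F × d = 5421.92 × 0.01098 = 59.5327 J
In kcal: 59.5327 / 4184 = 0.0142287 kcal

0.01423 kcal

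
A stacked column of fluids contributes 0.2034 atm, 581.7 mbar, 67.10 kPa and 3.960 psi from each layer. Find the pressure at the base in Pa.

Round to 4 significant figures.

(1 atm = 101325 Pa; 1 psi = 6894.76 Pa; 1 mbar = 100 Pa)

0.2034 atm × 101325 → 20609.5 Pa
581.7 mbar × 100 → 58170 Pa
67.10 kPa × 1000 → 67100 Pa
3.960 psi × 6894.76 → 27303.2 Pa
Combined: 20609.5 + 58170 + 67100 + 27303.2 = 173183 Pa

1.732×10⁵ Pa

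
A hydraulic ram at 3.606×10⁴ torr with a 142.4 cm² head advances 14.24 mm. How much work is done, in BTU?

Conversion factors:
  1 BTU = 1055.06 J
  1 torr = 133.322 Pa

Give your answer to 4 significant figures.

3.606×10⁴ torr → 4.80759×10⁶ Pa
142.4 cm² → 0.01424 m²
F = P × A = 4.80759×10⁶ × 0.01424 = 68460.1 N
14.24 mm → 0.01424 m
W = F × d = 68460.1 × 0.01424 = 974.872 J
In BTU: 974.872 / 1055.06 = 0.923997 BTU

0.9240 BTU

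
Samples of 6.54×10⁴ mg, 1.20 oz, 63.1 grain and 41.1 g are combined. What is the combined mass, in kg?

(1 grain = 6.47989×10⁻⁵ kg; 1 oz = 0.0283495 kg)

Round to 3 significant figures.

6.54×10⁴ mg × 10⁻⁶ = 0.0654 kg
1.20 oz × 0.0283495 = 0.0340194 kg
63.1 grain × 6.47989×10⁻⁵ = 0.00408881 kg
41.1 g × 0.001 = 0.0411 kg
Total: 0.0654 + 0.0340194 + 0.00408881 + 0.0411 = 0.144608 kg

0.145 kg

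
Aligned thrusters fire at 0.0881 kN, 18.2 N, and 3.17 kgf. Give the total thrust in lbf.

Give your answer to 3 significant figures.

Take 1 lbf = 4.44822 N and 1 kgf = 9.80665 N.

30.9 lbf

0.0881 kN × 1000 = 88.1 N
18.2 N (already N)
3.17 kgf × 9.80665 = 31.0871 N
Combined: 88.1 + 18.2 + 31.0871 = 137.387 N
In lbf: 137.387 / 4.44822 = 30.8858 lbf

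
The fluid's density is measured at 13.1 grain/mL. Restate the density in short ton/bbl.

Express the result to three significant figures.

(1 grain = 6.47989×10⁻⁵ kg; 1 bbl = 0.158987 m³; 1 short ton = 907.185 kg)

0.149 short ton/bbl

13.1 grain/mL × 6.47989×10⁻⁵ kg/grain ÷ 10⁻⁶ m³/mL = 848.866 kg/m³
848.866 kg/m³ ÷ 907.185 kg/short ton × 0.158987 m³/bbl = 0.148766 short ton/bbl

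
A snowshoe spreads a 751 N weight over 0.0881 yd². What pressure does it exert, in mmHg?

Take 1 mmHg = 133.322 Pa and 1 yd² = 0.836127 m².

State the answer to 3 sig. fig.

76.5 mmHg

0.0881 yd² × 0.836127 → 0.0736628 m²
P = F / A = 751 N / 0.0736628 m² = 10195.1 Pa
10195.1 Pa ÷ (133.322 Pa/mmHg) = 76.4697 mmHg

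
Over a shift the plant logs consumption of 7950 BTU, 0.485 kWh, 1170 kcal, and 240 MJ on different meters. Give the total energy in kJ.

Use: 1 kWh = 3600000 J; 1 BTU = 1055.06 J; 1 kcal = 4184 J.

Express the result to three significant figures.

7950 BTU × 1055.06 = 8.38773×10⁶ J
0.485 kWh × 3600000 = 1.746×10⁶ J
1170 kcal × 4184 = 4.89528×10⁶ J
240 MJ × 1000000 = 2.4×10⁸ J
Total: 8.38773×10⁶ + 1.746×10⁶ + 4.89528×10⁶ + 2.4×10⁸ = 2.55029×10⁸ J
In kJ: 2.55029×10⁸ / 1000 = 255029 kJ

2.55×10⁵ kJ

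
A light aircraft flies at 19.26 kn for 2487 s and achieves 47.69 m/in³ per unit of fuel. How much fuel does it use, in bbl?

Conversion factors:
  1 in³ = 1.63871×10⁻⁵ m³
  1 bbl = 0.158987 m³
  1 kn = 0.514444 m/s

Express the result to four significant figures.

0.05326 bbl

19.26 kn → 9.90819 m/s
d = v × t = 9.90819 × 2487 = 24641.7 m
47.69 m/in³ → 2.91022×10⁶ m/m³
V = d / (distance per unit fuel) = 24641.7 / 2.91022×10⁶ = 0.0084673 m³
In bbl: 0.0084673 / 0.158987 = 0.0532578 bbl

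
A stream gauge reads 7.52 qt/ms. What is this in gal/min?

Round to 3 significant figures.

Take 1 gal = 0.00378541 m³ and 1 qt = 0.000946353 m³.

1.13×10⁵ gal/min

7.52 qt/ms × 0.000946353 m³/qt ÷ 0.001 s/ms = 7.11657 m³/s
7.11657 m³/s ÷ 0.00378541 m³/gal × 60 s/min = 112800 gal/min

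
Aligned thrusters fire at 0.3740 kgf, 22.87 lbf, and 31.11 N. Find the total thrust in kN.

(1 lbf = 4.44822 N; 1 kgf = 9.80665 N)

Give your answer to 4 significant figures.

0.1365 kN

0.3740 kgf × 9.80665 = 3.66769 N
22.87 lbf × 4.44822 = 101.731 N
31.11 N (already N)
Sum: 3.66769 + 101.731 + 31.11 = 136.509 N
In kN: 136.509 / 1000 = 0.136509 kN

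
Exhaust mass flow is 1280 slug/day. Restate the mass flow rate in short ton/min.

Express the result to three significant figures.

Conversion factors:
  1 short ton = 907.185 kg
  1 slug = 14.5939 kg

0.0143 short ton/min

1280 slug/day × 14.5939 kg/slug ÷ 86400 s/day = 0.216206 kg/s
0.216206 kg/s ÷ 907.185 kg/short ton × 60 s/min = 0.0142996 short ton/min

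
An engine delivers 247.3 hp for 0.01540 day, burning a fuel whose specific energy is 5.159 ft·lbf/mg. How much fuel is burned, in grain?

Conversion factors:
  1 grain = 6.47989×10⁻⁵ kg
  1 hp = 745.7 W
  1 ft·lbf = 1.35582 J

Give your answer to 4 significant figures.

5.414×10⁵ grain

247.3 hp → 184412 W
0.01540 day → 1330.56 s
E = P × t = 184412 × 1330.56 = 2.45371×10⁸ J
5.159 ft·lbf/mg → 6.99468×10⁶ J/kg
m = E / e_s = 2.45371×10⁸ / 6.99468×10⁶ = 35.0797 kg
In grain: 35.0797 / 6.47989×10⁻⁵ = 541363 grain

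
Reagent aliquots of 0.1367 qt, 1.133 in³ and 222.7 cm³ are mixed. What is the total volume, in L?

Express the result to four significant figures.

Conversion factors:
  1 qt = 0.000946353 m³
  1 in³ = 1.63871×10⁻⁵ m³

0.3706 L

0.1367 qt × 0.000946353 → 1.29366×10⁻⁴ m³
1.133 in³ × 1.63871×10⁻⁵ → 1.85666×10⁻⁵ m³
222.7 cm³ × 10⁻⁶ → 2.227×10⁻⁴ m³
Sum: 1.29366×10⁻⁴ + 1.85666×10⁻⁵ + 2.227×10⁻⁴ = 3.70633×10⁻⁴ m³
In L: 3.70633×10⁻⁴ / 0.001 = 0.370633 L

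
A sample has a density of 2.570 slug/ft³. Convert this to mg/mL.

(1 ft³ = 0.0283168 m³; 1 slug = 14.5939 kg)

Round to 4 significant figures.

1325 mg/mL

2.570 slug/ft³ × 14.5939 kg/slug ÷ 0.0283168 m³/ft³ = 1324.53 kg/m³
1324.53 kg/m³ ÷ 10⁻⁶ kg/mg × 10⁻⁶ m³/mL = 1324.53 mg/mL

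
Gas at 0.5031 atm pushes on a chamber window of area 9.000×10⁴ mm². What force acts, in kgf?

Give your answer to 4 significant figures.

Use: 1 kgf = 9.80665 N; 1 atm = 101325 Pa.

467.8 kgf

0.5031 atm × 101325 = 50976.6 Pa
9.000×10⁴ mm² × 10⁻⁶ = 0.09 m²
F = P × A = 50976.6 Pa × 0.09 m² = 4587.89 N
4587.89 N ÷ (9.80665 N/kgf) = 467.835 kgf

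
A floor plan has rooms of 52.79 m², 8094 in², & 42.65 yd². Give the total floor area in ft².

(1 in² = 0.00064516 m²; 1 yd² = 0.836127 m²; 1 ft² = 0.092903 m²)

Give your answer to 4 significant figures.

1008 ft²

52.79 m² (already m²)
8094 in² × 0.00064516 = 5.22193 m²
42.65 yd² × 0.836127 = 35.6608 m²
Combined: 52.79 + 5.22193 + 35.6608 = 93.6727 m²
In ft²: 93.6727 / 0.092903 = 1008.28 ft²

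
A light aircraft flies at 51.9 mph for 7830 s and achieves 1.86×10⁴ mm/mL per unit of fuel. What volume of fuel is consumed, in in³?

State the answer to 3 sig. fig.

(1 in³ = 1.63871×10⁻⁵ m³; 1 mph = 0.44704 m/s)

596 in³

51.9 mph → 23.2014 m/s
d = v × t = 23.2014 × 7830 = 181667 m
1.86×10⁴ mm/mL → 1.86×10⁷ m/m³
V = d / (distance per unit fuel) = 181667 / 1.86×10⁷ = 0.00976704 m³
In in³: 0.00976704 / 1.63871×10⁻⁵ = 596.02 in³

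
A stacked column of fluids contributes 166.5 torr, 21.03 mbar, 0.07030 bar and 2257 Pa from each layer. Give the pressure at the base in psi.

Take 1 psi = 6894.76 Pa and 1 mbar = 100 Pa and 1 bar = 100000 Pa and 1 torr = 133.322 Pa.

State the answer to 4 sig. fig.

166.5 torr × 133.322 → 22198.1 Pa
21.03 mbar × 100 → 2103 Pa
0.07030 bar × 100000 → 7030 Pa
2257 Pa (already Pa)
Combined: 22198.1 + 2103 + 7030 + 2257 = 33588.1 Pa
In psi: 33588.1 / 6894.76 = 4.87154 psi

4.872 psi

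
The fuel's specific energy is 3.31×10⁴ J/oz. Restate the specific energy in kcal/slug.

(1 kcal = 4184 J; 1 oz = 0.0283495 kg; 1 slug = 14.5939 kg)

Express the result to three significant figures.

4070 kcal/slug

3.31×10⁴ J/oz ÷ 0.0283495 kg/oz = 1.16757×10⁶ J/kg
1.16757×10⁶ J/kg ÷ 4184 J/kcal × 14.5939 kg/slug = 4072.51 kcal/slug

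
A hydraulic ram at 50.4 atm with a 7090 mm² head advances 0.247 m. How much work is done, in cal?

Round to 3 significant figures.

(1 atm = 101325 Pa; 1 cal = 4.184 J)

50.4 atm → 5.10678×10⁶ Pa
7090 mm² → 0.00709 m²
F = P × A = 5.10678×10⁶ × 0.00709 = 36207.1 N
W = F × d = 36207.1 × 0.247 = 8943.15 J
In cal: 8943.15 / 4.184 = 2137.46 cal

2140 cal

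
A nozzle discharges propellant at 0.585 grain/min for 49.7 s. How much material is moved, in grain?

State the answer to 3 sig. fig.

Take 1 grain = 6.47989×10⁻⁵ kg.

0.585 grain/min → 6.31789×10⁻⁷ kg/s
m = ṁ × t = 6.31789×10⁻⁷ × 49.7 = 3.13999×10⁻⁵ kg
In grain: 3.13999×10⁻⁵ / 6.47989×10⁻⁵ = 0.484575 grain

0.485 grain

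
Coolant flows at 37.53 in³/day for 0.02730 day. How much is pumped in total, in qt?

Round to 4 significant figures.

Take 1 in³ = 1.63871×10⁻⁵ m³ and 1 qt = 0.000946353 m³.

37.53 in³/day → 7.11815×10⁻⁹ m³/s
0.02730 day → 2358.72 s
V = Q × t = 7.11815×10⁻⁹ × 2358.72 = 1.67897×10⁻⁵ m³
In qt: 1.67897×10⁻⁵ / 0.000946353 = 0.0177415 qt

0.01774 qt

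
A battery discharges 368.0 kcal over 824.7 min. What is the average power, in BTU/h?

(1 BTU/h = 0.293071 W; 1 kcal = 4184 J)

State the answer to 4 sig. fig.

106.2 BTU/h

368.0 kcal × 4184 → 1.53971×10⁶ J
824.7 min × 60 → 49482 s
P = E / t = 1.53971×10⁶ J / 49482 s = 31.1166 W
31.1166 W ÷ (0.293071 W/BTU/h) = 106.174 BTU/h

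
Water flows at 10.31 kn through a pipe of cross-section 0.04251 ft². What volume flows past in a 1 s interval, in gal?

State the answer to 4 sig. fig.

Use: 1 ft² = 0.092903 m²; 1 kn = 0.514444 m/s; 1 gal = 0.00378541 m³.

10.31 kn × 0.514444 → 5.30392 m/s
0.04251 ft² × 0.092903 → 0.00394931 m²
V = v × A × t = 5.30392 m/s × 0.00394931 m² × 1 s = 0.0209468 m³
0.0209468 m³ ÷ (0.00378541 m³/gal) = 5.53356 gal

5.534 gal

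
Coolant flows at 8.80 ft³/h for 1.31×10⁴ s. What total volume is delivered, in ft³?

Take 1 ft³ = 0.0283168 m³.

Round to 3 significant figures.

8.80 ft³/h → 6.92188×10⁻⁵ m³/s
V = Q × t = 6.92188×10⁻⁵ × 13100 = 0.906766 m³
In ft³: 0.906766 / 0.0283168 = 32.0222 ft³

32.0 ft³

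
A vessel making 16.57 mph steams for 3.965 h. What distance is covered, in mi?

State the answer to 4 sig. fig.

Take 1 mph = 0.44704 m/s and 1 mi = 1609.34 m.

16.57 mph × 0.44704 → 7.40745 m/s
3.965 h × 3600 → 14274 s
d = v × t = 7.40745 m/s × 14274 s = 105734 m
105734 m ÷ (1609.34 m/mi) = 65.7002 mi

65.70 mi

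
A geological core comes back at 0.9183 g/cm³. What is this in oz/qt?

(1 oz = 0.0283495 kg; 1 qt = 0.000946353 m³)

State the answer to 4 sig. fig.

0.9183 g/cm³ × 0.001 kg/g ÷ 10⁻⁶ m³/cm³ = 918.3 kg/m³
918.3 kg/m³ ÷ 0.0283495 kg/oz × 0.000946353 m³/qt = 30.6544 oz/qt

30.65 oz/qt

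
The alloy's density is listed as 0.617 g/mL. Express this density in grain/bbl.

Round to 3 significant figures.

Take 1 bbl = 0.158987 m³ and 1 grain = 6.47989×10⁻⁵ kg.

0.617 g/mL × 0.001 kg/g ÷ 10⁻⁶ m³/mL = 617 kg/m³
617 kg/m³ ÷ 6.47989×10⁻⁵ kg/grain × 0.158987 m³/bbl = 1.51384×10⁶ grain/bbl

1.51×10⁶ grain/bbl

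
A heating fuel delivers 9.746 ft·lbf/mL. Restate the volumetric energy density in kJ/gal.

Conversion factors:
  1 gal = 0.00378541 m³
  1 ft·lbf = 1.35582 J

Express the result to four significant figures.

50.02 kJ/gal

9.746 ft·lbf/mL × 1.35582 J/ft·lbf ÷ 10⁻⁶ m³/mL = 1.32138×10⁷ J/m³
1.32138×10⁷ J/m³ ÷ 1000 J/kJ × 0.00378541 m³/gal = 50.0197 kJ/gal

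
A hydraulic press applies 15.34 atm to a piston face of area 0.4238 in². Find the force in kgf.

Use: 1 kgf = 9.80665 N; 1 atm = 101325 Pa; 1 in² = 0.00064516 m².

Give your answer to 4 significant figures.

43.34 kgf

15.34 atm × 101325 → 1.55433×10⁶ Pa
0.4238 in² × 0.00064516 → 2.73419×10⁻⁴ m²
F = P × A = 1.55433×10⁶ Pa × 2.73419×10⁻⁴ m² = 424.983 N
424.983 N ÷ (9.80665 N/kgf) = 43.3362 kgf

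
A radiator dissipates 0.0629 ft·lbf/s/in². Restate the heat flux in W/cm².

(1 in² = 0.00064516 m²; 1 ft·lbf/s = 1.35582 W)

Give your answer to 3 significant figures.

0.0132 W/cm²

0.0629 ft·lbf/s/in² × 1.35582 W/ft·lbf/s ÷ 0.00064516 m²/in² = 132.186 W/m²
132.186 W/m² × 0.0001 m²/cm² = 0.0132186 W/cm²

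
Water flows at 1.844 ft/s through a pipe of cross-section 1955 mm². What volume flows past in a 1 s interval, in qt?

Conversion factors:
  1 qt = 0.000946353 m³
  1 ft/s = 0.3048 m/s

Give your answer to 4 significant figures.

1.844 ft/s × 0.3048 = 0.562051 m/s
1955 mm² × 10⁻⁶ = 0.001955 m²
V = v × A × t = 0.562051 m/s × 0.001955 m² × 1 s = 0.00109881 m³
0.00109881 m³ ÷ (0.000946353 m³/qt) = 1.1611 qt

1.161 qt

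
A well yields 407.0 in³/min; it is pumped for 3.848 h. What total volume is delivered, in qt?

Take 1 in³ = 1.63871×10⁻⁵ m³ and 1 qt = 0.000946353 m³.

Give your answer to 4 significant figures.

1627 qt

407.0 in³/min → 1.11159×10⁻⁴ m³/s
3.848 h → 13852.8 s
V = Q × t = 1.11159×10⁻⁴ × 13852.8 = 1.53986 m³
In qt: 1.53986 / 0.000946353 = 1627.15 qt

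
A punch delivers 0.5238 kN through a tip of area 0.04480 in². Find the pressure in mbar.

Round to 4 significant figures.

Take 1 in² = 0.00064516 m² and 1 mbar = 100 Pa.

1.812×10⁵ mbar

0.5238 kN × 1000 = 523.8 N
0.04480 in² × 0.00064516 = 2.89032×10⁻⁵ m²
P = F / A = 523.8 N / 2.89032×10⁻⁵ m² = 1.81226×10⁷ Pa
1.81226×10⁷ Pa ÷ (100 Pa/mbar) = 181226 mbar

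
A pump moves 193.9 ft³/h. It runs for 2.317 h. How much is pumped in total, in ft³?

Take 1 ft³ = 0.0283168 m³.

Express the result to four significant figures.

193.9 ft³/h → 0.00152517 m³/s
2.317 h → 8341.2 s
V = Q × t = 0.00152517 × 8341.2 = 12.7217 m³
In ft³: 12.7217 / 0.0283168 = 449.263 ft³

449.3 ft³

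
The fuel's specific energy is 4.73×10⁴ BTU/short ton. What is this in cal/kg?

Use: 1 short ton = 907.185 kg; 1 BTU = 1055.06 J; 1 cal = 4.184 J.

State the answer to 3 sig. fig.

1.31×10⁴ cal/kg

4.73×10⁴ BTU/short ton × 1055.06 J/BTU ÷ 907.185 kg/short ton = 55010.1 J/kg
55010.1 J/kg ÷ 4.184 J/cal = 13147.7 cal/kg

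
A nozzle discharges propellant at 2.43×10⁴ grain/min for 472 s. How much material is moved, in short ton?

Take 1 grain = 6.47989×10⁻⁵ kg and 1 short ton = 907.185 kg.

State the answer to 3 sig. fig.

2.43×10⁴ grain/min → 0.0262436 kg/s
m = ṁ × t = 0.0262436 × 472 = 12.387 kg
In short ton: 12.387 / 907.185 = 0.0136543 short ton

0.0137 short ton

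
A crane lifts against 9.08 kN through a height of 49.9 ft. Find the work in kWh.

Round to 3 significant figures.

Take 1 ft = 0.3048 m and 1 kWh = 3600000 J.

0.0384 kWh

9.08 kN × 1000 → 9080 N
49.9 ft × 0.3048 → 15.2095 m
W = F × d = 9080 N × 15.2095 m = 138102 J
138102 J ÷ (3600000 J/kWh) = 0.0383617 kWh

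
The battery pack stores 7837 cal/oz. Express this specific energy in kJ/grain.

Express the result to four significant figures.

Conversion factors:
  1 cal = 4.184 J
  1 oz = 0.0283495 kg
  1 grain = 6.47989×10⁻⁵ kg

0.07495 kJ/grain

7837 cal/oz × 4.184 J/cal ÷ 0.0283495 kg/oz = 1.15663×10⁶ J/kg
1.15663×10⁶ J/kg ÷ 1000 J/kJ × 6.47989×10⁻⁵ kg/grain = 0.0749484 kJ/grain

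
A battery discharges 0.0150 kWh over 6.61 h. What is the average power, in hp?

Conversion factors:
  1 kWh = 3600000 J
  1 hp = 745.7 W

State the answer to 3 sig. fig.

0.00304 hp

0.0150 kWh × 3600000 = 54000 J
6.61 h × 3600 = 23796 s
P = E / t = 54000 J / 23796 s = 2.26929 W
2.26929 W ÷ (745.7 W/hp) = 0.00304317 hp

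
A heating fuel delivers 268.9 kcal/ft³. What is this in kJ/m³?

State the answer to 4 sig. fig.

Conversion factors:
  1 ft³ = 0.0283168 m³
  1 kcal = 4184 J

3.973×10⁴ kJ/m³

268.9 kcal/ft³ × 4184 J/kcal ÷ 0.0283168 m³/ft³ = 3.97318×10⁷ J/m³
3.97318×10⁷ J/m³ ÷ 1000 J/kJ = 39731.8 kJ/m³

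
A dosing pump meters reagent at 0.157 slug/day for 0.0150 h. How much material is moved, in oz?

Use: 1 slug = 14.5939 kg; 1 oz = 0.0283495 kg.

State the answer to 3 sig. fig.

0.157 slug/day → 2.6519×10⁻⁵ kg/s
0.0150 h → 54 s
m = ṁ × t = 2.6519×10⁻⁵ × 54 = 0.00143203 kg
In oz: 0.00143203 / 0.0283495 = 0.0505134 oz

0.0505 oz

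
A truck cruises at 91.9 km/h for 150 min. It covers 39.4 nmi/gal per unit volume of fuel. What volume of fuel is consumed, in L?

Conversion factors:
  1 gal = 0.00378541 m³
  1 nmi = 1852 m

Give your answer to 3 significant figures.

91.9 km/h → 25.5278 m/s
150 min → 9000 s
d = v × t = 25.5278 × 9000 = 229750 m
39.4 nmi/gal → 1.92763×10⁷ m/m³
V = d / (distance per unit fuel) = 229750 / 1.92763×10⁷ = 0.0119188 m³
In L: 0.0119188 / 0.001 = 11.9188 L

11.9 L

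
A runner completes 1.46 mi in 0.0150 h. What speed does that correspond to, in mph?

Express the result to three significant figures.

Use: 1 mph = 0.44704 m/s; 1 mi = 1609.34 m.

1.46 mi × 1609.34 = 2349.64 m
0.0150 h × 3600 = 54 s
v = d / t = 2349.64 m / 54 s = 43.5119 m/s
43.5119 m/s ÷ (0.44704 m/s/mph) = 97.3333 mph

97.3 mph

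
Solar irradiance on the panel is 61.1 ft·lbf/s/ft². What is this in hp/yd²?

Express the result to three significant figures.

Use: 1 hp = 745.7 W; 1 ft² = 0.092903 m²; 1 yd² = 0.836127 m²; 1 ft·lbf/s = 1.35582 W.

1.00 hp/yd²

61.1 ft·lbf/s/ft² × 1.35582 W/ft·lbf/s ÷ 0.092903 m²/ft² = 891.689 W/m²
891.689 W/m² ÷ 745.7 W/hp × 0.836127 m²/yd² = 0.999819 hp/yd²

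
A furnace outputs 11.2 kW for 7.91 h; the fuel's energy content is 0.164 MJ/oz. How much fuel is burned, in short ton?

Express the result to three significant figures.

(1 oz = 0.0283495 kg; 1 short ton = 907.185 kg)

11.2 kW → 11200 W
7.91 h → 28476 s
E = P × t = 11200 × 28476 = 3.18931×10⁸ J
0.164 MJ/oz → 5.78493×10⁶ J/kg
m = E / e_s = 3.18931×10⁸ / 5.78493×10⁶ = 55.1313 kg
In short ton: 55.1313 / 907.185 = 0.0607718 short ton

0.0608 short ton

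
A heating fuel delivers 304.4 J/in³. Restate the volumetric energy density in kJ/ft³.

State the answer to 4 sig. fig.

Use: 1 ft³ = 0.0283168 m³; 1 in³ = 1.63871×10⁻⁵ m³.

526.0 kJ/ft³

304.4 J/in³ ÷ 1.63871×10⁻⁵ m³/in³ = 1.85756×10⁷ J/m³
1.85756×10⁷ J/m³ ÷ 1000 J/kJ × 0.0283168 m³/ft³ = 526.002 kJ/ft³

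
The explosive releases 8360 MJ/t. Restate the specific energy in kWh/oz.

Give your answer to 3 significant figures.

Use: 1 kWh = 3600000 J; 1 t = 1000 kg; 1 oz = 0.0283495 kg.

0.0658 kWh/oz

8360 MJ/t × 1000000 J/MJ ÷ 1000 kg/t = 8.36×10⁶ J/kg
8.36×10⁶ J/kg ÷ 3600000 J/kWh × 0.0283495 kg/oz = 0.0658338 kWh/oz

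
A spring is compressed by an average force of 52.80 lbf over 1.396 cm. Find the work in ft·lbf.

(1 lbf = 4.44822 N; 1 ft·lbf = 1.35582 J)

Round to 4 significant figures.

2.418 ft·lbf

52.80 lbf × 4.44822 = 234.866 N
1.396 cm × 0.01 = 0.01396 m
W = F × d = 234.866 N × 0.01396 m = 3.27873 J
3.27873 J ÷ (1.35582 J/ft·lbf) = 2.41826 ft·lbf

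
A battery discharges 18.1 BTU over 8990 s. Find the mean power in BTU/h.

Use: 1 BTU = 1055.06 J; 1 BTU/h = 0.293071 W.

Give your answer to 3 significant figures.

7.25 BTU/h

18.1 BTU × 1055.06 → 19096.6 J
P = E / t = 19096.6 J / 8990 s = 2.1242 W
2.1242 W ÷ (0.293071 W/BTU/h) = 7.24807 BTU/h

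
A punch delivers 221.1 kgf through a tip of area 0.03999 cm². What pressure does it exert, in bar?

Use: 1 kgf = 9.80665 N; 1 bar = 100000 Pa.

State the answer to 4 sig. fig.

221.1 kgf × 9.80665 → 2168.25 N
0.03999 cm² × 0.0001 → 3.999×10⁻⁶ m²
P = F / A = 2168.25 N / 3.999×10⁻⁶ m² = 5.42198×10⁸ Pa
5.42198×10⁸ Pa ÷ (100000 Pa/bar) = 5421.98 bar

5422 bar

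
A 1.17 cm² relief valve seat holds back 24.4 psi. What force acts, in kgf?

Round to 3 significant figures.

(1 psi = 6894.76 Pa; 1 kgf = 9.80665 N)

24.4 psi × 6894.76 → 168232 Pa
1.17 cm² × 0.0001 → 1.17×10⁻⁴ m²
F = P × A = 168232 Pa × 1.17×10⁻⁴ m² = 19.6831 N
19.6831 N ÷ (9.80665 N/kgf) = 2.00712 kgf

2.01 kgf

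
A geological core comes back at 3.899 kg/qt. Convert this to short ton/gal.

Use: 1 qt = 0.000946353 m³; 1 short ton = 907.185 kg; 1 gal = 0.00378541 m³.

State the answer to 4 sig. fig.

3.899 kg/qt ÷ 0.000946353 m³/qt = 4120.03 kg/m³
4120.03 kg/m³ ÷ 907.185 kg/short ton × 0.00378541 m³/gal = 0.0171916 short ton/gal

0.01719 short ton/gal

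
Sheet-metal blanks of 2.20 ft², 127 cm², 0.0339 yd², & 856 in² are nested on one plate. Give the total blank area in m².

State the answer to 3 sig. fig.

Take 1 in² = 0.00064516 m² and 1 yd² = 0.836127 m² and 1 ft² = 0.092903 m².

0.798 m²

2.20 ft² × 0.092903 → 0.204387 m²
127 cm² × 0.0001 → 0.0127 m²
0.0339 yd² × 0.836127 → 0.0283447 m²
856 in² × 0.00064516 → 0.552257 m²
Total: 0.204387 + 0.0127 + 0.0283447 + 0.552257 = 0.797689 m²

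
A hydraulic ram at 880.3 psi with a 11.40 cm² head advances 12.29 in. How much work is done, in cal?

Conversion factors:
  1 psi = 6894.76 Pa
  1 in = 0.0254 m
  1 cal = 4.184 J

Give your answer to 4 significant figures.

880.3 psi → 6.06946×10⁶ Pa
11.40 cm² → 0.00114 m²
F = P × A = 6.06946×10⁶ × 0.00114 = 6919.18 N
12.29 in → 0.312166 m
W = F × d = 6919.18 × 0.312166 = 2159.93 J
In cal: 2159.93 / 4.184 = 516.236 cal

516.2 cal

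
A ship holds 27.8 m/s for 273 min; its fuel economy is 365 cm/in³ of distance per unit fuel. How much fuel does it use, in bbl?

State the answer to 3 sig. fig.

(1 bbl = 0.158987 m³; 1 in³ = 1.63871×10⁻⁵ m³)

273 min → 16380 s
d = v × t = 27.8 × 16380 = 455364 m
365 cm/in³ → 222736 m/m³
V = d / (distance per unit fuel) = 455364 / 222736 = 2.04441 m³
In bbl: 2.04441 / 0.158987 = 12.859 bbl

12.9 bbl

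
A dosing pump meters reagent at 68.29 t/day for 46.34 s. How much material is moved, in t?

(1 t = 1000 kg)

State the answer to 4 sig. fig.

68.29 t/day → 0.790394 kg/s
m = ṁ × t = 0.790394 × 46.34 = 36.6269 kg
In t: 36.6269 / 1000 = 0.0366269 t

0.03663 t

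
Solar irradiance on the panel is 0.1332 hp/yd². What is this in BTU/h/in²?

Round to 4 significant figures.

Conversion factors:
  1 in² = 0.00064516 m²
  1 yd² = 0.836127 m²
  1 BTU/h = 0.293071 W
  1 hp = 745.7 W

0.2615 BTU/h/in²

0.1332 hp/yd² × 745.7 W/hp ÷ 0.836127 m²/yd² = 118.794 W/m²
118.794 W/m² ÷ 0.293071 W/BTU/h × 0.00064516 m²/in² = 0.26151 BTU/h/in²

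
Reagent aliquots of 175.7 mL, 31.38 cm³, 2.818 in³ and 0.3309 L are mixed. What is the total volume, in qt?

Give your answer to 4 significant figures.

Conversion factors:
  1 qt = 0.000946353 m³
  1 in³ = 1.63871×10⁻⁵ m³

0.6173 qt

175.7 mL × 10⁻⁶ = 1.757×10⁻⁴ m³
31.38 cm³ × 10⁻⁶ = 3.138×10⁻⁵ m³
2.818 in³ × 1.63871×10⁻⁵ = 4.61788×10⁻⁵ m³
0.3309 L × 0.001 = 3.309×10⁻⁴ m³
Combined: 1.757×10⁻⁴ + 3.138×10⁻⁵ + 4.61788×10⁻⁵ + 3.309×10⁻⁴ = 5.84159×10⁻⁴ m³
In qt: 5.84159×10⁻⁴ / 0.000946353 = 0.617274 qt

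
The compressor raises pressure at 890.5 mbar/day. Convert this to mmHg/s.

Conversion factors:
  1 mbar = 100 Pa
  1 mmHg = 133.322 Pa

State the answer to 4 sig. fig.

0.007731 mmHg/s

890.5 mbar/day × 100 Pa/mbar ÷ 86400 s/day = 1.03067 Pa/s
1.03067 Pa/s ÷ 133.322 Pa/mmHg = 0.00773068 mmHg/s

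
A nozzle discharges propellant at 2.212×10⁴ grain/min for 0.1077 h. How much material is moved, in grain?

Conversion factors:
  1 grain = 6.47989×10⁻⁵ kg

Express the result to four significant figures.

1.429×10⁵ grain

2.212×10⁴ grain/min → 0.0238892 kg/s
0.1077 h → 387.72 s
m = ṁ × t = 0.0238892 × 387.72 = 9.26232 kg
In grain: 9.26232 / 6.47989×10⁻⁵ = 142939 grain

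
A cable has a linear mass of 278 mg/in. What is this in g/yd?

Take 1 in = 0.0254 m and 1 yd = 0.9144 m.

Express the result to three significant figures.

10.0 g/yd

278 mg/in × 10⁻⁶ kg/mg ÷ 0.0254 m/in = 0.0109449 kg/m
0.0109449 kg/m ÷ 0.001 kg/g × 0.9144 m/yd = 10.008 g/yd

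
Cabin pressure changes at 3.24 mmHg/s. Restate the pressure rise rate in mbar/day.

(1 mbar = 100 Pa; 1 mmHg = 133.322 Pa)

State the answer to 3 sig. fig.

3.73×10⁵ mbar/day

3.24 mmHg/s × 133.322 Pa/mmHg = 431.963 Pa/s
431.963 Pa/s ÷ 100 Pa/mbar × 86400 s/day = 373216 mbar/day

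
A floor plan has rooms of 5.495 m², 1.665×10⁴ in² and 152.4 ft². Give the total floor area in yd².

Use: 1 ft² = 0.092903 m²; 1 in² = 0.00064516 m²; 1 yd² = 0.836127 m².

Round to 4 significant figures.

36.35 yd²

5.495 m² (already m²)
1.665×10⁴ in² × 0.00064516 = 10.7419 m²
152.4 ft² × 0.092903 = 14.1584 m²
Sum: 5.495 + 10.7419 + 14.1584 = 30.3953 m²
In yd²: 30.3953 / 0.836127 = 36.3525 yd²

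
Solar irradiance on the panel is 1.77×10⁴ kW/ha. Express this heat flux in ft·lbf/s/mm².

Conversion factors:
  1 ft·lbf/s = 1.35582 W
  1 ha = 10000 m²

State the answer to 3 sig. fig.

0.00131 ft·lbf/s/mm²

1.77×10⁴ kW/ha × 1000 W/kW ÷ 10000 m²/ha = 1770 W/m²
1770 W/m² ÷ 1.35582 W/ft·lbf/s × 10⁻⁶ m²/mm² = 0.00130548 ft·lbf/s/mm²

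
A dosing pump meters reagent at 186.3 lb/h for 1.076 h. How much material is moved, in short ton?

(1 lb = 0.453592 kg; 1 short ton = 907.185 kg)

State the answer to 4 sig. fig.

186.3 lb/h → 0.0234734 kg/s
1.076 h → 3873.6 s
m = ṁ × t = 0.0234734 × 3873.6 = 90.9266 kg
In short ton: 90.9266 / 907.185 = 0.100229 short ton

0.1002 short ton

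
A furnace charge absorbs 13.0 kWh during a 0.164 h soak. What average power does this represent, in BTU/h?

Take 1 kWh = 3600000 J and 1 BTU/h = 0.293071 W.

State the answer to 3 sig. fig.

13.0 kWh × 3600000 = 4.68×10⁷ J
0.164 h × 3600 = 590.4 s
P = E / t = 4.68×10⁷ J / 590.4 s = 79268.3 W
79268.3 W ÷ (0.293071 W/BTU/h) = 270475 BTU/h

2.70×10⁵ BTU/h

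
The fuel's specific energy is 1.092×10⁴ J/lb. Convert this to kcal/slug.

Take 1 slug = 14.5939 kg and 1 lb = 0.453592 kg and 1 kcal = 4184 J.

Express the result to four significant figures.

1.092×10⁴ J/lb ÷ 0.453592 kg/lb = 24074.5 J/kg
24074.5 J/kg ÷ 4184 J/kcal × 14.5939 kg/slug = 83.9725 kcal/slug

83.97 kcal/slug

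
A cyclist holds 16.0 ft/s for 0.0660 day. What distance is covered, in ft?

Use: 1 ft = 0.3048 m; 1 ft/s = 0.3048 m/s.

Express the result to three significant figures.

16.0 ft/s × 0.3048 = 4.8768 m/s
0.0660 day × 86400 = 5702.4 s
d = v × t = 4.8768 m/s × 5702.4 s = 27809.5 m
27809.5 m ÷ (0.3048 m/ft) = 91238.5 ft

9.12×10⁴ ft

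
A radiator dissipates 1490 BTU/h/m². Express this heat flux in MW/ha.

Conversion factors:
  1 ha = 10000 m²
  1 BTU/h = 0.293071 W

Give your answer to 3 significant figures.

1490 BTU/h/m² × 0.293071 W/BTU/h = 436.676 W/m²
436.676 W/m² ÷ 1000000 W/MW × 10000 m²/ha = 4.36676 MW/ha

4.37 MW/ha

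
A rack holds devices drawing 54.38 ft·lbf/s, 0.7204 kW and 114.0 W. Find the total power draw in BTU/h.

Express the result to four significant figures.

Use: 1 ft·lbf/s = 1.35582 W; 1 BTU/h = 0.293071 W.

3099 BTU/h

54.38 ft·lbf/s × 1.35582 = 73.7295 W
0.7204 kW × 1000 = 720.4 W
114.0 W (already W)
Total: 73.7295 + 720.4 + 114 = 908.13 W
In BTU/h: 908.13 / 0.293071 = 3098.67 BTU/h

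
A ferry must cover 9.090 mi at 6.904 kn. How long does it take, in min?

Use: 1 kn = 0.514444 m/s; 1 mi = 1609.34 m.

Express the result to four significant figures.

9.090 mi × 1609.34 = 14628.9 m
6.904 kn × 0.514444 = 3.55172 m/s
t = d / v = 14628.9 m / 3.55172 m/s = 4118.82 s
4118.82 s ÷ (60 s/min) = 68.647 min

68.65 min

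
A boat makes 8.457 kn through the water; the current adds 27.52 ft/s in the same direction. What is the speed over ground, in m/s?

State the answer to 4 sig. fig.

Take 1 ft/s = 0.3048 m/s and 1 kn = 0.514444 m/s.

12.74 m/s

8.457 kn × 0.514444 = 4.35065 m/s
27.52 ft/s × 0.3048 = 8.3881 m/s
Combined: 4.35065 + 8.3881 = 12.7388 m/s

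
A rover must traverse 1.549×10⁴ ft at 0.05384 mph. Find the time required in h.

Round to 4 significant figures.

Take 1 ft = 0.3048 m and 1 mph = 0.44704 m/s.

1.549×10⁴ ft × 0.3048 = 4721.35 m
0.05384 mph × 0.44704 = 0.0240686 m/s
t = d / v = 4721.35 m / 0.0240686 m/s = 196162 s
196162 s ÷ (3600 s/h) = 54.4894 h

54.49 h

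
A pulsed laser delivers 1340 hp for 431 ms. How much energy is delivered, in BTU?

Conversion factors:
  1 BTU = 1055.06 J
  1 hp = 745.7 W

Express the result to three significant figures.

408 BTU

1340 hp × 745.7 → 999238 W
431 ms × 0.001 → 0.431 s
E = P × t = 999238 W × 0.431 s = 430672 J
430672 J ÷ (1055.06 J/BTU) = 408.197 BTU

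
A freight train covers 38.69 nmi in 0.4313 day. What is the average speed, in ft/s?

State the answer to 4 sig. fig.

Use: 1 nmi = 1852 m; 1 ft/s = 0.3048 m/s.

6.309 ft/s

38.69 nmi × 1852 → 71653.9 m
0.4313 day × 86400 → 37264.3 s
v = d / t = 71653.9 m / 37264.3 s = 1.92286 m/s
1.92286 m/s ÷ (0.3048 m/s/ft/s) = 6.3086 ft/s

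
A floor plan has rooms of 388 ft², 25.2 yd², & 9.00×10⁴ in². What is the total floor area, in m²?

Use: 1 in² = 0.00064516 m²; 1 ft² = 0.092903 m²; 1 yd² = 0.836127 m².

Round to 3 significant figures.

115 m²

388 ft² × 0.092903 → 36.0464 m²
25.2 yd² × 0.836127 → 21.0704 m²
9.00×10⁴ in² × 0.00064516 → 58.0644 m²
Sum: 36.0464 + 21.0704 + 58.0644 = 115.181 m²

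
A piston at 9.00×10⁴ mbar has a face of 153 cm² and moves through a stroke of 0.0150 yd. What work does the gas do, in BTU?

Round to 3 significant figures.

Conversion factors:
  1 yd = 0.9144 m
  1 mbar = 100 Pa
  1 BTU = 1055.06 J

1.79 BTU

9.00×10⁴ mbar → 9×10⁶ Pa
153 cm² → 0.0153 m²
F = P × A = 9×10⁶ × 0.0153 = 137700 N
0.0150 yd → 0.013716 m
W = F × d = 137700 × 0.013716 = 1888.69 J
In BTU: 1888.69 / 1055.06 = 1.79013 BTU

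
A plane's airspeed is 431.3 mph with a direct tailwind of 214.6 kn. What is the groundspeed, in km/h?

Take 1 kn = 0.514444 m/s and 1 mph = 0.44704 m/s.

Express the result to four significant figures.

431.3 mph × 0.44704 → 192.808 m/s
214.6 kn × 0.514444 → 110.4 m/s
Combined: 192.808 + 110.4 = 303.208 m/s
In km/h: 303.208 / (1/3.6) = 1091.55 km/h

1092 km/h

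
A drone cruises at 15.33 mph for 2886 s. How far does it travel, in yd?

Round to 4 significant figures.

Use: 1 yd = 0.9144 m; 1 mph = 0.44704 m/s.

2.163×10⁴ yd

15.33 mph × 0.44704 = 6.85312 m/s
d = v × t = 6.85312 m/s × 2886 s = 19778.1 m
19778.1 m ÷ (0.9144 m/yd) = 21629.6 yd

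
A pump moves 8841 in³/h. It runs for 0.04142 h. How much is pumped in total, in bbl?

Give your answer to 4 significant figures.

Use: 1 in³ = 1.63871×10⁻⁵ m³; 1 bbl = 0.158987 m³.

8841 in³/h → 4.0244×10⁻⁵ m³/s
0.04142 h → 149.112 s
V = Q × t = 4.0244×10⁻⁵ × 149.112 = 0.00600086 m³
In bbl: 0.00600086 / 0.158987 = 0.0377443 bbl

0.03774 bbl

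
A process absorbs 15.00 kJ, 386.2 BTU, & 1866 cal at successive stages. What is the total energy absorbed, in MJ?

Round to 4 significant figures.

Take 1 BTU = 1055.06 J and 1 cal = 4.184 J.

15.00 kJ × 1000 = 15000 J
386.2 BTU × 1055.06 = 407464 J
1866 cal × 4.184 = 7807.34 J
Combined: 15000 + 407464 + 7807.34 = 430271 J
In MJ: 430271 / 1000000 = 0.430271 MJ

0.4303 MJ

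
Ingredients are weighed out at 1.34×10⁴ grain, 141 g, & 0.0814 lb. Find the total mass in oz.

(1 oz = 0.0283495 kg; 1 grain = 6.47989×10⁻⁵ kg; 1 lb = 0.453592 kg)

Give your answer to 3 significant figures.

1.34×10⁴ grain × 6.47989×10⁻⁵ = 0.868305 kg
141 g × 0.001 = 0.141 kg
0.0814 lb × 0.453592 = 0.0369224 kg
Total: 0.868305 + 0.141 + 0.0369224 = 1.04623 kg
In oz: 1.04623 / 0.0283495 = 36.9047 oz

36.9 oz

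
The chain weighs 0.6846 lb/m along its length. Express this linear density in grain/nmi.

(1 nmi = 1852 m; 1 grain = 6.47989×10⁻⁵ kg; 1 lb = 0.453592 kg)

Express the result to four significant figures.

8.875×10⁶ grain/nmi

0.6846 lb/m × 0.453592 kg/lb = 0.310529 kg/m
0.310529 kg/m ÷ 6.47989×10⁻⁵ kg/grain × 1852 m/nmi = 8.87515×10⁶ grain/nmi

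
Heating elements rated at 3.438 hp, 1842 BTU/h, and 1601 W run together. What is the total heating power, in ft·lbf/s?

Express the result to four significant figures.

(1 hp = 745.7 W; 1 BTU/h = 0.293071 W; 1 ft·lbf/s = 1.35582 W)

3470 ft·lbf/s

3.438 hp × 745.7 → 2563.72 W
1842 BTU/h × 0.293071 → 539.837 W
1601 W (already W)
Total: 2563.72 + 539.837 + 1601 = 4704.56 W
In ft·lbf/s: 4704.56 / 1.35582 = 3469.9 ft·lbf/s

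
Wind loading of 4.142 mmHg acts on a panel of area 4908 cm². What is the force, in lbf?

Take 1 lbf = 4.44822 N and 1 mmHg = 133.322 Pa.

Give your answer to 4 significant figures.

4.142 mmHg × 133.322 → 552.22 Pa
4908 cm² × 0.0001 → 0.4908 m²
F = P × A = 552.22 Pa × 0.4908 m² = 271.03 N
271.03 N ÷ (4.44822 N/lbf) = 60.93 lbf

60.93 lbf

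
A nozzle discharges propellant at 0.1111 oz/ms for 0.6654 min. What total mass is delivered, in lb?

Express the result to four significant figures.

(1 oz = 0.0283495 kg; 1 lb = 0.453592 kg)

0.1111 oz/ms → 3.14963 kg/s
0.6654 min → 39.924 s
m = ṁ × t = 3.14963 × 39.924 = 125.746 kg
In lb: 125.746 / 0.453592 = 277.223 lb

277.2 lb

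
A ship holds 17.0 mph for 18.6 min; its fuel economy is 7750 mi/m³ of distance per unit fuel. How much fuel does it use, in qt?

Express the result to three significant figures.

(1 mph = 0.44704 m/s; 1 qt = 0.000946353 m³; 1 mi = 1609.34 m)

0.719 qt

17.0 mph → 7.59968 m/s
18.6 min → 1116 s
d = v × t = 7.59968 × 1116 = 8481.24 m
7750 mi/m³ → 1.24724×10⁷ m/m³
V = d / (distance per unit fuel) = 8481.24 / 1.24724×10⁷ = 6.80001×10⁻⁴ m³
In qt: 6.80001×10⁻⁴ / 0.000946353 = 0.718549 qt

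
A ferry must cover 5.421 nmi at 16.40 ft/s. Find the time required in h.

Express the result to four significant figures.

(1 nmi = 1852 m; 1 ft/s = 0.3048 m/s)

5.421 nmi × 1852 → 10039.7 m
16.40 ft/s × 0.3048 → 4.99872 m/s
t = d / v = 10039.7 m / 4.99872 m/s = 2008.45 s
2008.45 s ÷ (3600 s/h) = 0.557903 h

0.5579 h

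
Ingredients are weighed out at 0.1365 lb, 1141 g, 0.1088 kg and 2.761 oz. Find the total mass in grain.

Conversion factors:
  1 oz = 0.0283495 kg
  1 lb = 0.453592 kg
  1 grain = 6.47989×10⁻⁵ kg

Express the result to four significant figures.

2.145×10⁴ grain

0.1365 lb × 0.453592 = 0.0619153 kg
1141 g × 0.001 = 1.141 kg
0.1088 kg (already kg)
2.761 oz × 0.0283495 = 0.078273 kg
Combined: 0.0619153 + 1.141 + 0.1088 + 0.078273 = 1.38999 kg
In grain: 1.38999 / 6.47989×10⁻⁵ = 21450.8 grain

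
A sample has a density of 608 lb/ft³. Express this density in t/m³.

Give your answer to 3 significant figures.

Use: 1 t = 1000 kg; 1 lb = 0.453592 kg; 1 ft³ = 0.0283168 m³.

9.74 t/m³

608 lb/ft³ × 0.453592 kg/lb ÷ 0.0283168 m³/ft³ = 9739.23 kg/m³
9739.23 kg/m³ ÷ 1000 kg/t = 9.73923 t/m³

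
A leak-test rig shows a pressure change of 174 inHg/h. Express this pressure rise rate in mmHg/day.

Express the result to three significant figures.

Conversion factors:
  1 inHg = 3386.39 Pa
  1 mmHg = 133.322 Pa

174 inHg/h × 3386.39 Pa/inHg ÷ 3600 s/h = 163.676 Pa/s
163.676 Pa/s ÷ 133.322 Pa/mmHg × 86400 s/day = 106071 mmHg/day

1.06×10⁵ mmHg/day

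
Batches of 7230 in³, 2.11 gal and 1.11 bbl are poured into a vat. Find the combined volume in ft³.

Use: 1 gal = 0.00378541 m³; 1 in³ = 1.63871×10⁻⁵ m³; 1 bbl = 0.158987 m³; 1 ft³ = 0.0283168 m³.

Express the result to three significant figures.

10.7 ft³

7230 in³ × 1.63871×10⁻⁵ = 0.118479 m³
2.11 gal × 0.00378541 = 0.00798722 m³
1.11 bbl × 0.158987 = 0.176476 m³
Combined: 0.118479 + 0.00798722 + 0.176476 = 0.302942 m³
In ft³: 0.302942 / 0.0283168 = 10.6983 ft³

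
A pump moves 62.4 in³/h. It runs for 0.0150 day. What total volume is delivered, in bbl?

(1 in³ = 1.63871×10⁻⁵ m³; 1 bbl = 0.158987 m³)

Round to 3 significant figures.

62.4 in³/h → 2.84043×10⁻⁷ m³/s
0.0150 day → 1296 s
V = Q × t = 2.84043×10⁻⁷ × 1296 = 3.6812×10⁻⁴ m³
In bbl: 3.6812×10⁻⁴ / 0.158987 = 0.00231541 bbl

0.00232 bbl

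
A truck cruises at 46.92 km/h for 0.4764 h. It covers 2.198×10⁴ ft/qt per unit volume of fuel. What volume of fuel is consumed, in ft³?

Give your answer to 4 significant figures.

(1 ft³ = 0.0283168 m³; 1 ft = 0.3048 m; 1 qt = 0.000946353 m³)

0.1115 ft³

46.92 km/h → 13.0333 m/s
0.4764 h → 1715.04 s
d = v × t = 13.0333 × 1715.04 = 22352.6 m
2.198×10⁴ ft/qt → 7.07929×10⁶ m/m³
V = d / (distance per unit fuel) = 22352.6 / 7.07929×10⁶ = 0.00315746 m³
In ft³: 0.00315746 / 0.0283168 = 0.111505 ft³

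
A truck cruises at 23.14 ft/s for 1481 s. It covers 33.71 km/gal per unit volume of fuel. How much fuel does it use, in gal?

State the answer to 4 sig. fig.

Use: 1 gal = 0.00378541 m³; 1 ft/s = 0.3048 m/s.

0.3099 gal

23.14 ft/s → 7.05307 m/s
d = v × t = 7.05307 × 1481 = 10445.6 m
33.71 km/gal → 8.90524×10⁶ m/m³
V = d / (distance per unit fuel) = 10445.6 / 8.90524×10⁶ = 0.00117297 m³
In gal: 0.00117297 / 0.00378541 = 0.309866 gal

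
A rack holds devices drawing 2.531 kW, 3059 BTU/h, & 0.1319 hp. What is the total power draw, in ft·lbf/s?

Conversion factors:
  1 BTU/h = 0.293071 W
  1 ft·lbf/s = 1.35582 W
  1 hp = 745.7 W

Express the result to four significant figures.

2601 ft·lbf/s

2.531 kW × 1000 = 2531 W
3059 BTU/h × 0.293071 = 896.504 W
0.1319 hp × 745.7 = 98.3578 W
Total: 2531 + 896.504 + 98.3578 = 3525.86 W
In ft·lbf/s: 3525.86 / 1.35582 = 2600.54 ft·lbf/s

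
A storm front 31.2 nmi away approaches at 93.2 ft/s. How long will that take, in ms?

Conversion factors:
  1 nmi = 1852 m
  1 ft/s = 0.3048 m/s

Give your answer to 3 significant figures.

31.2 nmi × 1852 = 57782.4 m
93.2 ft/s × 0.3048 = 28.4074 m/s
t = d / v = 57782.4 m / 28.4074 m/s = 2034.06 s
2034.06 s ÷ (0.001 s/ms) = 2.03406×10⁶ ms

2.03×10⁶ ms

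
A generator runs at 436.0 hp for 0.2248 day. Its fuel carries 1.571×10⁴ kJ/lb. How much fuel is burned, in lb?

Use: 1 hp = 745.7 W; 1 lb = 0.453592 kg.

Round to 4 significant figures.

436.0 hp → 325125 W
0.2248 day → 19422.7 s
E = P × t = 325125 × 19422.7 = 6.31481×10⁹ J
1.571×10⁴ kJ/lb → 3.46346×10⁷ J/kg
m = E / e_s = 6.31481×10⁹ / 3.46346×10⁷ = 182.327 kg
In lb: 182.327 / 0.453592 = 401.963 lb

402.0 lb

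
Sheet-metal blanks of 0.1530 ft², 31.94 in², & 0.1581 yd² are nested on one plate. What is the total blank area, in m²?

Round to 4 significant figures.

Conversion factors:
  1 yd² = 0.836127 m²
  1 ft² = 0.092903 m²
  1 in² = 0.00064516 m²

0.1530 ft² × 0.092903 = 0.0142142 m²
31.94 in² × 0.00064516 = 0.0206064 m²
0.1581 yd² × 0.836127 = 0.132192 m²
Total: 0.0142142 + 0.0206064 + 0.132192 = 0.167013 m²

0.1670 m²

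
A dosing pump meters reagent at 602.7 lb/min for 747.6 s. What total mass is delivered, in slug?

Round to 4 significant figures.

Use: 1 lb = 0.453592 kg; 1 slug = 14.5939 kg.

602.7 lb/min → 4.55633 kg/s
m = ṁ × t = 4.55633 × 747.6 = 3406.31 kg
In slug: 3406.31 / 14.5939 = 233.406 slug

233.4 slug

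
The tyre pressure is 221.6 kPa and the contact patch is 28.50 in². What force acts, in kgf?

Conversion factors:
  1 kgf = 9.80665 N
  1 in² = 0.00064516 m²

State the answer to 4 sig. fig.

221.6 kPa × 1000 → 221600 Pa
28.50 in² × 0.00064516 → 0.0183871 m²
F = P × A = 221600 Pa × 0.0183871 m² = 4074.58 N
4074.58 N ÷ (9.80665 N/kgf) = 415.492 kgf

415.5 kgf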